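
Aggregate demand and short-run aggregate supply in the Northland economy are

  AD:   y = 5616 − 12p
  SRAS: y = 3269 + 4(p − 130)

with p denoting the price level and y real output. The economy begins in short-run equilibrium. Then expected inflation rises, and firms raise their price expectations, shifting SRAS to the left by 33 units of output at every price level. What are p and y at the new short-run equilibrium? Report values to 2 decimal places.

p = 181.25, y = 3441.00

This is a negative supply shock: SRAS shifts left.
New SRAS: y = 2716 + 4p.
Set AD = SRAS: 5616 − 12p = 2716 + 4p, so 2900 = 16p and p = 181.25.
Substituting into AD, y = 3441.00.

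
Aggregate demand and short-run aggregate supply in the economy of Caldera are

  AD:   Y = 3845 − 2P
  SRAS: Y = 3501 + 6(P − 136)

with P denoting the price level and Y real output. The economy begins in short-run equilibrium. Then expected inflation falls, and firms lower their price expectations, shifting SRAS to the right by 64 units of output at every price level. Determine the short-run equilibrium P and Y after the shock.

This is a positive supply shock: SRAS shifts right.
New SRAS: Y = 2749 + 6P.
Set AD = SRAS: 3845 − 2P = 2749 + 6P, so 1096 = 8P and P = 137.
Y = 3845 − 2·137 = 3571.

P = 137, Y = 3571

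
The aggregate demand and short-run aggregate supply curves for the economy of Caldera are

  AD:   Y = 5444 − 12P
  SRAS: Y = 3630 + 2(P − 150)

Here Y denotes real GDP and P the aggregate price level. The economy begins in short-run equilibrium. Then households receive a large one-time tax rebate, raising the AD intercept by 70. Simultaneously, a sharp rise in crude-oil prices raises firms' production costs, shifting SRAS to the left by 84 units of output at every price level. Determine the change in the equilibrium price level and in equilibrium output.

After both shocks: AD is Y = 5514 − 12P and SRAS is Y = 3246 + 2P.
Setting them equal: 2268 = 14P, so P = 162.
Y = 5514 − 12·162 = 3570.
Initially P = 151, Y = 3632, so ΔP = +11 and ΔY = -62.

ΔP = +11, ΔY = -62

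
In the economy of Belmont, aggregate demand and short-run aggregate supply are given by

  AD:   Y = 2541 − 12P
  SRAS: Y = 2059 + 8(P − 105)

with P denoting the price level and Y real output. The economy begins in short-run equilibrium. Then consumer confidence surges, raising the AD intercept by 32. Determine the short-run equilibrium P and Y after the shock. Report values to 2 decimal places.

This is a positive demand shock: AD shifts right.
New AD: Y = 2573 − 12P.
SRAS can be written Y = 1219 + 8P.
Set AD = SRAS: 2573 − 12P = 1219 + 8P, so 1354 = 20P and P = 67.70.
Substituting into AD, Y = 1760.60.

P = 67.70, Y = 1760.60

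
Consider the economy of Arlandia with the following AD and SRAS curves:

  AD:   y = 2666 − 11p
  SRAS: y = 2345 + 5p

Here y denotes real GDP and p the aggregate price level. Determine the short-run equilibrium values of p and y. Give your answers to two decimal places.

Set AD = SRAS: 2666 − 11p = 2345 + 5p, so 321 = 16p and p = 20.06.
Substituting into AD, y = 2666 − 11p = 2445.31.

p = 20.06, y = 2445.31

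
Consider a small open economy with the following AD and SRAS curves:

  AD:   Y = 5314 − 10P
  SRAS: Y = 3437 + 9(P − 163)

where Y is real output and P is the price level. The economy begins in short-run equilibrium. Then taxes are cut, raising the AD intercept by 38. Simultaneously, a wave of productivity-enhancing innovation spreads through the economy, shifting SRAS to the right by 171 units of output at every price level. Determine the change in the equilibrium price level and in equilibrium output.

ΔP = -7, ΔY = +108

After both shocks: AD is Y = 5352 − 10P and SRAS is Y = 2141 + 9P.
Setting them equal: 3211 = 19P, so P = 169.
Y = 5352 − 10·169 = 3662.
Initially P = 176, Y = 3554, so ΔP = -7 and ΔY = +108.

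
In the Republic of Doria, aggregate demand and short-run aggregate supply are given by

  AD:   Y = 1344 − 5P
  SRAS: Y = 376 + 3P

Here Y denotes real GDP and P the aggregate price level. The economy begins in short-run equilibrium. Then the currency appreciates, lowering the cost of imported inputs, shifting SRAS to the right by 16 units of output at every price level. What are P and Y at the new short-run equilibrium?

P = 119, Y = 749

This is a positive supply shock: SRAS shifts right.
New SRAS: Y = 392 + 3P.
Set AD = SRAS: 1344 − 5P = 392 + 3P, so 952 = 8P and P = 119.
Y = 1344 − 5·119 = 749.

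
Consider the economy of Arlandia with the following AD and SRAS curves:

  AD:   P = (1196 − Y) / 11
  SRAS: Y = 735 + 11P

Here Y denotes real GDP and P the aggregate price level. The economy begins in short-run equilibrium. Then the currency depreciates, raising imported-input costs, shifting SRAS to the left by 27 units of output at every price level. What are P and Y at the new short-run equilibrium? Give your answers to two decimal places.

P = 22.18, Y = 952.00

This is a negative supply shock: SRAS shifts left.
New SRAS: Y = 708 + 11P.
Set AD = SRAS: 1196 − 11P = 708 + 11P, so 488 = 22P and P = 22.18.
Substituting into AD, Y = 952.00.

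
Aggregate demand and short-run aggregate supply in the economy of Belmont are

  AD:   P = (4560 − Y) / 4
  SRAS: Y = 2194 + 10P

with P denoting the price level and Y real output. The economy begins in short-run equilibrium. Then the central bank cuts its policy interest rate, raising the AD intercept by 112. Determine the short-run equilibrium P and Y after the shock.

This is a positive demand shock: AD shifts right.
New AD: Y = 4672 − 4P.
Set AD = SRAS: 4672 − 4P = 2194 + 10P, so 2478 = 14P and P = 177.
Y = 4672 − 4·177 = 3964.

P = 177, Y = 3964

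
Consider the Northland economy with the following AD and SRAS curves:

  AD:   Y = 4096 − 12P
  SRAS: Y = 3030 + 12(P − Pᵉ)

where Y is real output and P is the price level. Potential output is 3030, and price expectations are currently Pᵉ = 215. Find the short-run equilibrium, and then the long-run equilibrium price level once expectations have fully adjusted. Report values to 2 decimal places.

Short run: P = 151.92, Y = 2273.00. Long run: P = 88.83.

Short run: with Pᵉ = 215, SRAS is Y = 450 + 12P. Setting AD = SRAS gives 3646 = 24P, so P = 151.92 and Y = 4096 − 12P = 2273.00.
Output 2273.00 is below potential 3030, so over time expected prices fall and SRAS shifts right until Y returns to 3030.
Long run: Y = 3030 on the AD curve gives 3030 = 4096 − 12P, so P = 88.83.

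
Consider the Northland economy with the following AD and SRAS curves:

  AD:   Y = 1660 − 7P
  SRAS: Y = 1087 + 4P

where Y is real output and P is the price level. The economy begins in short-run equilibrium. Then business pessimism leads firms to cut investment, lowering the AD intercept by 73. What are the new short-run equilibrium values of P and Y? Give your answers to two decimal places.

P = 45.45, Y = 1268.82

This is a negative demand shock: AD shifts left.
New AD: Y = 1587 − 7P.
Set AD = SRAS: 1587 − 7P = 1087 + 4P, so 500 = 11P and P = 45.45.
Substituting into AD, Y = 1268.82.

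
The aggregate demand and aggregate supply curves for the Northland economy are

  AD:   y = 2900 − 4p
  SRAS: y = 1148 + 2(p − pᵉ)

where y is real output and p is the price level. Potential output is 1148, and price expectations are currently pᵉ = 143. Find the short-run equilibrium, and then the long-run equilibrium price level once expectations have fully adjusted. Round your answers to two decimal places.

Short run: with pᵉ = 143, SRAS is y = 862 + 2p. Setting AD = SRAS gives 2038 = 6p, so p = 339.67 and y = 2900 − 4p = 1541.33.
Output 1541.33 is above potential 1148, so over time expected prices rise and SRAS shifts left until y returns to 1148.
Long run: y = 1148 on the AD curve gives 1148 = 2900 − 4p, so p = 438.00.

Short run: p = 339.67, y = 1541.33. Long run: p = 438.00.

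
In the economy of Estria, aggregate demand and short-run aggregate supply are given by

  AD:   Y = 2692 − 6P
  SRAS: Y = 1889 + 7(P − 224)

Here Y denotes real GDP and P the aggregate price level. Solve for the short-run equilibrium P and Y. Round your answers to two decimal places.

P = 182.38, Y = 1597.69

Write SRAS as Y = 1889 + 7P − 1568 = 321 + 7P.
Set AD = SRAS: 2692 − 6P = 321 + 7P, so 2371 = 13P and P = 182.38.
Substituting into AD, Y = 2692 − 6P = 1597.69.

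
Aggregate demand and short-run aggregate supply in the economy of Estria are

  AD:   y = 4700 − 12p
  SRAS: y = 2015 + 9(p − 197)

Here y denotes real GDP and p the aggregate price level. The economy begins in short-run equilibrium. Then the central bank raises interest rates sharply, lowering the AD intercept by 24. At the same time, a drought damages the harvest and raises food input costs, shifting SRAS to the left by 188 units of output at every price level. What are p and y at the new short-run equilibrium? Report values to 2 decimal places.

p = 220.10, y = 2034.86

After both shocks: AD is y = 4676 − 12p and SRAS is y = 54 + 9p.
Setting them equal: 4622 = 21p, so p = 220.10.
Substituting into AD, y = 2034.86.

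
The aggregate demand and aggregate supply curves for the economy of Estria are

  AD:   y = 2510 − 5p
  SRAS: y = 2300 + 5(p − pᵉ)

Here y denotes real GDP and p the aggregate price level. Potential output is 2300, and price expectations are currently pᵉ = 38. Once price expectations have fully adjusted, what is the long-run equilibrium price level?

Short run: with pᵉ = 38, SRAS is y = 2110 + 5p. Setting AD = SRAS gives 400 = 10p, so p = 40 and y = 2510 − 5·40 = 2310.
Output 2310 is above potential 2300, so over time expected prices rise and SRAS shifts left until y returns to 2300.
Long run: y = 2300 on the AD curve gives 2300 = 2510 − 5p, so p = 42.

Long-run p = 42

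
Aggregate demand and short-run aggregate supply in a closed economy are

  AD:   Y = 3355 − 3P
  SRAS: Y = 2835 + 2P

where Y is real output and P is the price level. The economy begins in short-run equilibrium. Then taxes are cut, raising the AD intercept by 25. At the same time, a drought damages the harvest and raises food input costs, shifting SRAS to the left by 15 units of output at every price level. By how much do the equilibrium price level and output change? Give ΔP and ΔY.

After both shocks: AD is Y = 3380 − 3P and SRAS is Y = 2820 + 2P.
Setting them equal: 560 = 5P, so P = 112.
Y = 3380 − 3·112 = 3044.
Initially P = 104, Y = 3043, so ΔP = +8 and ΔY = +1.

ΔP = +8, ΔY = +1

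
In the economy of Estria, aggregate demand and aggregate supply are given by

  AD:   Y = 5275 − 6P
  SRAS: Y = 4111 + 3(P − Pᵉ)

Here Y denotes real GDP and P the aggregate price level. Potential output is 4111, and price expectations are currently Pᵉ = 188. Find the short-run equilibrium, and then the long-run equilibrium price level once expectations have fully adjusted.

Short run: P = 192, Y = 4123. Long run: P = 194.

Short run: with Pᵉ = 188, SRAS is Y = 3547 + 3P. Setting AD = SRAS gives 1728 = 9P, so P = 192 and Y = 5275 − 6·192 = 4123.
Output 4123 is above potential 4111, so over time expected prices rise and SRAS shifts left until Y returns to 4111.
Long run: Y = 4111 on the AD curve gives 4111 = 5275 − 6P, so P = 194.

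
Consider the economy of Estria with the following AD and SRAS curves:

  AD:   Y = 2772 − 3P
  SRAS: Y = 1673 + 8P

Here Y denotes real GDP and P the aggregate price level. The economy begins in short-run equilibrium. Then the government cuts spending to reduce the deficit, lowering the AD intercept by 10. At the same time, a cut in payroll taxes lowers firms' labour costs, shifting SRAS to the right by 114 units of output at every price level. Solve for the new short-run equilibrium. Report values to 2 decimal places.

P = 88.64, Y = 2496.09

After both shocks: AD is Y = 2762 − 3P and SRAS is Y = 1787 + 8P.
Setting them equal: 975 = 11P, so P = 88.64.
Substituting into AD, Y = 2496.09.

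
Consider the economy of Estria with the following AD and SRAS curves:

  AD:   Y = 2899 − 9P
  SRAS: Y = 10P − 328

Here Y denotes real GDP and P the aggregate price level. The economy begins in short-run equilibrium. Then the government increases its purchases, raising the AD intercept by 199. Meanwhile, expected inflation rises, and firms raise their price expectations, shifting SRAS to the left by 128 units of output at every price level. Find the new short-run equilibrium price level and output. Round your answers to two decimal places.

P = 187.05, Y = 1414.53

After both shocks: AD is Y = 3098 − 9P and SRAS is Y = 10P − 456.
Setting them equal: 3554 = 19P, so P = 187.05.
Substituting into AD, Y = 1414.53.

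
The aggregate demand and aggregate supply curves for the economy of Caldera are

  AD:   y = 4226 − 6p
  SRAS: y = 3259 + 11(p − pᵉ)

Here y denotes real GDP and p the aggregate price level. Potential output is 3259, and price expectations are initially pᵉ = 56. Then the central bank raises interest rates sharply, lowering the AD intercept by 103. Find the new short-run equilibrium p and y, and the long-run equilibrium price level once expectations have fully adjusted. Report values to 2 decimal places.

AD shifts left: new AD is y = 4123 − 6p. With pᵉ = 56, SRAS is y = 2643 + 11p.
Short run: 4123 − 6p = 2643 + 11p gives 1480 = 17p, so p = 87.06 and y = 4123 − 6p = 3600.65.
y = 3600.65 is above potential 3259; expectations adjust and SRAS shifts left until y = 3259.
Long run: on the new AD curve, 3259 = 4123 − 6p gives p = 144.00.

Short run: p = 87.06, y = 3600.65. Long run: p = 144.00.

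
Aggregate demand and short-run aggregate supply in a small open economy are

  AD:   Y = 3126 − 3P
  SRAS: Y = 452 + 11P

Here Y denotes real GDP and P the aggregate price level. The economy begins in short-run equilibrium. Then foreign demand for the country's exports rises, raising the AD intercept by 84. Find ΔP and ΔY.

This is a positive demand shock: AD shifts right.
New AD: Y = 3210 − 3P.
Set AD = SRAS: 3210 − 3P = 452 + 11P, so 2758 = 14P and P = 197.
Y = 3210 − 3·197 = 2619.
Initially P = 191, Y = 2553, so ΔP = +6 and ΔY = +66.

ΔP = +6, ΔY = +66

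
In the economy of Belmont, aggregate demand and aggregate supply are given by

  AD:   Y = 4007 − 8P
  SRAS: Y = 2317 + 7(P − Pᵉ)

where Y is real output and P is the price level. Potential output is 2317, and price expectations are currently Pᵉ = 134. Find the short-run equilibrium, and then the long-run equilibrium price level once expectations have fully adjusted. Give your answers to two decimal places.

Short run: with Pᵉ = 134, SRAS is Y = 1379 + 7P. Setting AD = SRAS gives 2628 = 15P, so P = 175.20 and Y = 4007 − 8P = 2605.40.
Output 2605.40 is above potential 2317, so over time expected prices rise and SRAS shifts left until Y returns to 2317.
Long run: Y = 2317 on the AD curve gives 2317 = 4007 − 8P, so P = 211.25.

Short run: P = 175.20, Y = 2605.40. Long run: P = 211.25.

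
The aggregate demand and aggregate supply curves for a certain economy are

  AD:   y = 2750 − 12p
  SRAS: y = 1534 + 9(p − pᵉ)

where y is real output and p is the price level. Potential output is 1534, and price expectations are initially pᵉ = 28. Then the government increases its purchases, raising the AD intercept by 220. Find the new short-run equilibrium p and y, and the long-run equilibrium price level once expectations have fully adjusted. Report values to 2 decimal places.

Short run: p = 80.38, y = 2005.43. Long run: p = 119.67.

AD shifts right: new AD is y = 2970 − 12p. With pᵉ = 28, SRAS is y = 1282 + 9p.
Short run: 2970 − 12p = 1282 + 9p gives 1688 = 21p, so p = 80.38 and y = 2970 − 12p = 2005.43.
y = 2005.43 is above potential 1534; expectations adjust and SRAS shifts left until y = 1534.
Long run: on the new AD curve, 1534 = 2970 − 12p gives p = 119.67.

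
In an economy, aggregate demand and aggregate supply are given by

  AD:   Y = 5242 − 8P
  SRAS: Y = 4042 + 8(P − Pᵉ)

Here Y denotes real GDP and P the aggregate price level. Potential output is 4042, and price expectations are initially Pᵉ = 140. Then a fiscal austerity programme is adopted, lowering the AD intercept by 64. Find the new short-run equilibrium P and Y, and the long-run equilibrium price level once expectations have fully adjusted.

AD shifts left: new AD is Y = 5178 − 8P. With Pᵉ = 140, SRAS is Y = 2922 + 8P.
Short run: 5178 − 8P = 2922 + 8P gives 2256 = 16P, so P = 141 and Y = 5178 − 8·141 = 4050.
Y = 4050 is above potential 4042; expectations adjust and SRAS shifts left until Y = 4042.
Long run: on the new AD curve, 4042 = 5178 − 8P gives P = 142.

Short run: P = 141, Y = 4050. Long run: P = 142.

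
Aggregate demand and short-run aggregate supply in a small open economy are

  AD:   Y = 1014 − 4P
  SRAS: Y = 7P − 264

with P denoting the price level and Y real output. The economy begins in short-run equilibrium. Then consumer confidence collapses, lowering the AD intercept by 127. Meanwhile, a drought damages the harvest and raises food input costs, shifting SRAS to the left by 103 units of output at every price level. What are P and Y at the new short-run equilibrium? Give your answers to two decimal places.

After both shocks: AD is Y = 887 − 4P and SRAS is Y = 7P − 367.
Setting them equal: 1254 = 11P, so P = 114.00.
Substituting into AD, Y = 431.00.

P = 114.00, Y = 431.00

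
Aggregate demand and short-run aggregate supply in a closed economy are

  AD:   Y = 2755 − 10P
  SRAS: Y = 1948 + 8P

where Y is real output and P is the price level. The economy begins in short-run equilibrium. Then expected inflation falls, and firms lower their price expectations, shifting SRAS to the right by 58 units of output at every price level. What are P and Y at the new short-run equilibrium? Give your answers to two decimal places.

This is a positive supply shock: SRAS shifts right.
New SRAS: Y = 2006 + 8P.
Set AD = SRAS: 2755 − 10P = 2006 + 8P, so 749 = 18P and P = 41.61.
Substituting into AD, Y = 2338.89.

P = 41.61, Y = 2338.89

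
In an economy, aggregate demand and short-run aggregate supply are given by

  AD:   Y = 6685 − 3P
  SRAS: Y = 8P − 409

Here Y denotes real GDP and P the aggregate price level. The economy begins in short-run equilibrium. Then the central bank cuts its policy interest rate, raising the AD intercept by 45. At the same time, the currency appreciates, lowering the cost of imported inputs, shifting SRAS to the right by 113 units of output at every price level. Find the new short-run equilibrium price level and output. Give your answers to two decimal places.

After both shocks: AD is Y = 6730 − 3P and SRAS is Y = 8P − 296.
Setting them equal: 7026 = 11P, so P = 638.73.
Substituting into AD, Y = 4813.82.

P = 638.73, Y = 4813.82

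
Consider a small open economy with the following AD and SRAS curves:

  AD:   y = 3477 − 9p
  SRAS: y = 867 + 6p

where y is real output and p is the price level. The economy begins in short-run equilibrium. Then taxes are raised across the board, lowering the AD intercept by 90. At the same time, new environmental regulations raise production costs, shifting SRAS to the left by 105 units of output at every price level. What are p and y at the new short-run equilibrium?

p = 175, y = 1812

After both shocks: AD is y = 3387 − 9p and SRAS is y = 762 + 6p.
Setting them equal: 2625 = 15p, so p = 175.
y = 3387 − 9·175 = 1812.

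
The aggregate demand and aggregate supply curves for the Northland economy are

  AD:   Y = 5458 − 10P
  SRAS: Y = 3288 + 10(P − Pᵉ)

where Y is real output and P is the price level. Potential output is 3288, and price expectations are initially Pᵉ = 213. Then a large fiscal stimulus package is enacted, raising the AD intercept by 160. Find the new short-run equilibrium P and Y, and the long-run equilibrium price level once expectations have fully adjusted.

AD shifts right: new AD is Y = 5618 − 10P. With Pᵉ = 213, SRAS is Y = 1158 + 10P.
Short run: 5618 − 10P = 1158 + 10P gives 4460 = 20P, so P = 223 and Y = 5618 − 10·223 = 3388.
Y = 3388 is above potential 3288; expectations adjust and SRAS shifts left until Y = 3288.
Long run: on the new AD curve, 3288 = 5618 − 10P gives P = 233.

Short run: P = 223, Y = 3388. Long run: P = 233.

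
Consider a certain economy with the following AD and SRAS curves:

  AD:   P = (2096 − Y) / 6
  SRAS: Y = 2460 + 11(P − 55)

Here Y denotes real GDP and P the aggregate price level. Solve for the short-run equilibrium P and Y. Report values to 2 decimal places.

P = 14.18, Y = 2010.94

Write SRAS as Y = 2460 + 11P − 605 = 1855 + 11P.
Rearrange AD to Y = 2096 − 6P.
Set AD = SRAS: 2096 − 6P = 1855 + 11P, so 241 = 17P and P = 14.18.
Substituting into AD, Y = 2096 − 6P = 2010.94.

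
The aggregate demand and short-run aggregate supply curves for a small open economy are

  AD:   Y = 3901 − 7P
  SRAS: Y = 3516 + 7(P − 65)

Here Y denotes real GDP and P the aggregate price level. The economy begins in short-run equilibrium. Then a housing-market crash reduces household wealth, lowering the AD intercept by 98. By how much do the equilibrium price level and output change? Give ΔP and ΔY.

ΔP = -7, ΔY = -49

This is a negative demand shock: AD shifts left.
New AD: Y = 3803 − 7P.
SRAS can be written Y = 3061 + 7P.
Set AD = SRAS: 3803 − 7P = 3061 + 7P, so 742 = 14P and P = 53.
Y = 3803 − 7·53 = 3432.
Initially P = 60, Y = 3481, so ΔP = -7 and ΔY = -49.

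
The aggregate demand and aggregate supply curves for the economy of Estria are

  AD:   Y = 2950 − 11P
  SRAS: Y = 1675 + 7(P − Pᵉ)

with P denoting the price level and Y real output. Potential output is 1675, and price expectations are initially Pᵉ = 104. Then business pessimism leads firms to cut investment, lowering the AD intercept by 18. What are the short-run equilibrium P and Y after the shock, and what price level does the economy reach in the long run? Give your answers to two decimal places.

Short run: P = 110.28, Y = 1718.94. Long run: P = 114.27.

AD shifts left: new AD is Y = 2932 − 11P. With Pᵉ = 104, SRAS is Y = 947 + 7P.
Short run: 2932 − 11P = 947 + 7P gives 1985 = 18P, so P = 110.28 and Y = 2932 − 11P = 1718.94.
Y = 1718.94 is above potential 1675; expectations adjust and SRAS shifts left until Y = 1675.
Long run: on the new AD curve, 1675 = 2932 − 11P gives P = 114.27.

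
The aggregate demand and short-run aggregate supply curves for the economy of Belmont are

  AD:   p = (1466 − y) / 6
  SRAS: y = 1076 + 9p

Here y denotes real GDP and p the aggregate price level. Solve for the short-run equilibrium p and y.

Rearrange AD to y = 1466 − 6p.
Set AD = SRAS: 1466 − 6p = 1076 + 9p, so 390 = 15p and p = 26.
Then y = 1466 − 6·26 = 1310.

p = 26, y = 1310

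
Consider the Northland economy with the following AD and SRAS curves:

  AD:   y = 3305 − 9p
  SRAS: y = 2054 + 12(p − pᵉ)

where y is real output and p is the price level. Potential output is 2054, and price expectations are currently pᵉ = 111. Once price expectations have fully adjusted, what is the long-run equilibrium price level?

Long-run p = 139

Short run: with pᵉ = 111, SRAS is y = 722 + 12p. Setting AD = SRAS gives 2583 = 21p, so p = 123 and y = 3305 − 9·123 = 2198.
Output 2198 is above potential 2054, so over time expected prices rise and SRAS shifts left until y returns to 2054.
Long run: y = 2054 on the AD curve gives 2054 = 3305 − 9p, so p = 139.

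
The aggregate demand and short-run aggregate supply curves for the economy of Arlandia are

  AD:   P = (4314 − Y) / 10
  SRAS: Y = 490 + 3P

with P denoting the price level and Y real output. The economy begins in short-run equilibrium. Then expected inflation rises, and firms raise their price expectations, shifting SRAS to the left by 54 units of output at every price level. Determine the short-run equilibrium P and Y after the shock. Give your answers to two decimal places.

P = 298.31, Y = 1330.92

This is a negative supply shock: SRAS shifts left.
New SRAS: Y = 436 + 3P.
Set AD = SRAS: 4314 − 10P = 436 + 3P, so 3878 = 13P and P = 298.31.
Substituting into AD, Y = 1330.92.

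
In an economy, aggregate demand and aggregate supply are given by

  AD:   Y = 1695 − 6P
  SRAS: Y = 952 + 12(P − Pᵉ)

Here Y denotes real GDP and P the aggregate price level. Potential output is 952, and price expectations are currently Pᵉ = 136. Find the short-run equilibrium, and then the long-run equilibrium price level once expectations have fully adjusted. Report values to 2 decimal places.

Short run: with Pᵉ = 136, SRAS is Y = 12P − 680. Setting AD = SRAS gives 2375 = 18P, so P = 131.94 and Y = 1695 − 6P = 903.33.
Output 903.33 is below potential 952, so over time expected prices fall and SRAS shifts right until Y returns to 952.
Long run: Y = 952 on the AD curve gives 952 = 1695 − 6P, so P = 123.83.

Short run: P = 131.94, Y = 903.33. Long run: P = 123.83.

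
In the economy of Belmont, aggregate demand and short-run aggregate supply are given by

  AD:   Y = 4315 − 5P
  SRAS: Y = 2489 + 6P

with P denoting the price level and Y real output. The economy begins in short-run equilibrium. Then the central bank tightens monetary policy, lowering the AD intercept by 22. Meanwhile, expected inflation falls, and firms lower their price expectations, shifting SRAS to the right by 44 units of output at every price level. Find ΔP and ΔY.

After both shocks: AD is Y = 4293 − 5P and SRAS is Y = 2533 + 6P.
Setting them equal: 1760 = 11P, so P = 160.
Y = 4293 − 5·160 = 3493.
Initially P = 166, Y = 3485, so ΔP = -6 and ΔY = +8.

ΔP = -6, ΔY = +8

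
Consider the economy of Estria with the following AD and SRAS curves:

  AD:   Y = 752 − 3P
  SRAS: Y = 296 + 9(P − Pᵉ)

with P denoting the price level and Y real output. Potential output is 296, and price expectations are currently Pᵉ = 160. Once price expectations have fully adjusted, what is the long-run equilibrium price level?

Short run: with Pᵉ = 160, SRAS is Y = 9P − 1144. Setting AD = SRAS gives 1896 = 12P, so P = 158 and Y = 752 − 3·158 = 278.
Output 278 is below potential 296, so over time expected prices fall and SRAS shifts right until Y returns to 296.
Long run: Y = 296 on the AD curve gives 296 = 752 − 3P, so P = 152.

Long-run P = 152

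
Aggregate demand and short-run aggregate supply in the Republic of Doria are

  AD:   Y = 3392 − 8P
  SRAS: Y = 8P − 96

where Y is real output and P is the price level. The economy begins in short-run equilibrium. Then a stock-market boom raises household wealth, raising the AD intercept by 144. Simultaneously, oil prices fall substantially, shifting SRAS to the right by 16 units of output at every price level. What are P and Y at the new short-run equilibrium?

P = 226, Y = 1728

After both shocks: AD is Y = 3536 − 8P and SRAS is Y = 8P − 80.
Setting them equal: 3616 = 16P, so P = 226.
Y = 3536 − 8·226 = 1728.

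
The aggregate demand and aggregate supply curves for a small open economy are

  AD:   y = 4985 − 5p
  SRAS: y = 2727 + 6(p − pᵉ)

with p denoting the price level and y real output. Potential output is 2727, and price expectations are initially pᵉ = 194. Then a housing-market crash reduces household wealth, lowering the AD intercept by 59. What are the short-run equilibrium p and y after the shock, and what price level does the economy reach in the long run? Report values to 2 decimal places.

AD shifts left: new AD is y = 4926 − 5p. With pᵉ = 194, SRAS is y = 1563 + 6p.
Short run: 4926 − 5p = 1563 + 6p gives 3363 = 11p, so p = 305.73 and y = 4926 − 5p = 3397.36.
y = 3397.36 is above potential 2727; expectations adjust and SRAS shifts left until y = 2727.
Long run: on the new AD curve, 2727 = 4926 − 5p gives p = 439.80.

Short run: p = 305.73, y = 3397.36. Long run: p = 439.80.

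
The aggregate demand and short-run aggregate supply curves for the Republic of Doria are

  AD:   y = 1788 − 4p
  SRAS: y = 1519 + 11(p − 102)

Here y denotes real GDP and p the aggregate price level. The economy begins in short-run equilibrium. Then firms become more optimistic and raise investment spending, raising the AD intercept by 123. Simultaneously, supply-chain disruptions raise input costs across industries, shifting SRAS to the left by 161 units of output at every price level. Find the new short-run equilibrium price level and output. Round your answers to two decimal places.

p = 111.67, y = 1464.33

After both shocks: AD is y = 1911 − 4p and SRAS is y = 236 + 11p.
Setting them equal: 1675 = 15p, so p = 111.67.
Substituting into AD, y = 1464.33.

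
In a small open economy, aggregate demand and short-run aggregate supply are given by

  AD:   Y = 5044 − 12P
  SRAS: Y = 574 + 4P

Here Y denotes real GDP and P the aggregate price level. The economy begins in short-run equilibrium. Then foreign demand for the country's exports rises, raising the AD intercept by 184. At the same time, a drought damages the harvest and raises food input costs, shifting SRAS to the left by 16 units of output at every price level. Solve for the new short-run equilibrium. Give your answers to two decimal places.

P = 291.88, Y = 1725.50

After both shocks: AD is Y = 5228 − 12P and SRAS is Y = 558 + 4P.
Setting them equal: 4670 = 16P, so P = 291.88.
Substituting into AD, Y = 1725.50.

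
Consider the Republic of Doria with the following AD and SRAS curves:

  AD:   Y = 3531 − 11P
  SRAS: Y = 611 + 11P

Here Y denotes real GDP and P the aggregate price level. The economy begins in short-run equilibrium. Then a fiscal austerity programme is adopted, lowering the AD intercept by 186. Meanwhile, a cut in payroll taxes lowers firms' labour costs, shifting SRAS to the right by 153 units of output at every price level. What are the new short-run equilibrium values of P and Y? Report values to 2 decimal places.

After both shocks: AD is Y = 3345 − 11P and SRAS is Y = 764 + 11P.
Setting them equal: 2581 = 22P, so P = 117.32.
Substituting into AD, Y = 2054.50.

P = 117.32, Y = 2054.50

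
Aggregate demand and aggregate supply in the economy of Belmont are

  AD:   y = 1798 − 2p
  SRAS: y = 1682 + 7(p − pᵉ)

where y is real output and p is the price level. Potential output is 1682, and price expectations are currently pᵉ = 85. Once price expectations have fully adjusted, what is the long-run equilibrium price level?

Short run: with pᵉ = 85, SRAS is y = 1087 + 7p. Setting AD = SRAS gives 711 = 9p, so p = 79 and y = 1798 − 2·79 = 1640.
Output 1640 is below potential 1682, so over time expected prices fall and SRAS shifts right until y returns to 1682.
Long run: y = 1682 on the AD curve gives 1682 = 1798 − 2p, so p = 58.

Long-run p = 58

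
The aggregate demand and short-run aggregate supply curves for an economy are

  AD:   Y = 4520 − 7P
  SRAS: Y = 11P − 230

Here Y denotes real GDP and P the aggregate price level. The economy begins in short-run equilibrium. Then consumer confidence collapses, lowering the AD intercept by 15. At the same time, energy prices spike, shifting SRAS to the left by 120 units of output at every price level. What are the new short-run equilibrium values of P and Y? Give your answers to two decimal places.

P = 269.72, Y = 2616.94

After both shocks: AD is Y = 4505 − 7P and SRAS is Y = 11P − 350.
Setting them equal: 4855 = 18P, so P = 269.72.
Substituting into AD, Y = 2616.94.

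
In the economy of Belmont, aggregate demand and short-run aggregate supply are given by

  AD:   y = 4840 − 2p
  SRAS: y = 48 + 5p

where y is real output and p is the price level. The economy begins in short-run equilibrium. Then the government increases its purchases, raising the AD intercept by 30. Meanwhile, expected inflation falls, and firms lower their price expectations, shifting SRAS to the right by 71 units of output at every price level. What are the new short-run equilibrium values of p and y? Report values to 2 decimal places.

After both shocks: AD is y = 4870 − 2p and SRAS is y = 119 + 5p.
Setting them equal: 4751 = 7p, so p = 678.71.
Substituting into AD, y = 3512.57.

p = 678.71, y = 3512.57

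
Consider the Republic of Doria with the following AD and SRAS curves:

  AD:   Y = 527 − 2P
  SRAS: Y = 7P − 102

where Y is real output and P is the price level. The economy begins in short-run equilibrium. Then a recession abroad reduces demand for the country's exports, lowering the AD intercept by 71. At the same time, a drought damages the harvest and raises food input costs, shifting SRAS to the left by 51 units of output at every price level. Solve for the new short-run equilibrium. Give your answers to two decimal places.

P = 67.67, Y = 320.67

After both shocks: AD is Y = 456 − 2P and SRAS is Y = 7P − 153.
Setting them equal: 609 = 9P, so P = 67.67.
Substituting into AD, Y = 320.67.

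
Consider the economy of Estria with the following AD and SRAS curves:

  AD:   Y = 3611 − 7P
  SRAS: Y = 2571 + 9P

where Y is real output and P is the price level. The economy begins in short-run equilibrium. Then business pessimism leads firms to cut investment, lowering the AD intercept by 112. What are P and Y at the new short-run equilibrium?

This is a negative demand shock: AD shifts left.
New AD: Y = 3499 − 7P.
Set AD = SRAS: 3499 − 7P = 2571 + 9P, so 928 = 16P and P = 58.
Y = 3499 − 7·58 = 3093.

P = 58, Y = 3093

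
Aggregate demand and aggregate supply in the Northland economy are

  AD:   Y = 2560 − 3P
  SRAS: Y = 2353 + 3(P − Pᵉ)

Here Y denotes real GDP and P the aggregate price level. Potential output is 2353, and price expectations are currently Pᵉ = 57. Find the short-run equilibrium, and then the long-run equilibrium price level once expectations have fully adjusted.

Short run: P = 63, Y = 2371. Long run: P = 69.

Short run: with Pᵉ = 57, SRAS is Y = 2182 + 3P. Setting AD = SRAS gives 378 = 6P, so P = 63 and Y = 2560 − 3·63 = 2371.
Output 2371 is above potential 2353, so over time expected prices rise and SRAS shifts left until Y returns to 2353.
Long run: Y = 2353 on the AD curve gives 2353 = 2560 − 3P, so P = 69.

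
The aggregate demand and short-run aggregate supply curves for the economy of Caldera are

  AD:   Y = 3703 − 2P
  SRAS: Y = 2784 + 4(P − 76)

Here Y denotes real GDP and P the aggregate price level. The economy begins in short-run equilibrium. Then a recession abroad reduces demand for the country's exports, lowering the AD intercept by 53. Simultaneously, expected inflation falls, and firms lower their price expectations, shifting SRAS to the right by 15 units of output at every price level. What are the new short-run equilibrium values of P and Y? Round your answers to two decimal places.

After both shocks: AD is Y = 3650 − 2P and SRAS is Y = 2495 + 4P.
Setting them equal: 1155 = 6P, so P = 192.50.
Substituting into AD, Y = 3265.00.

P = 192.50, Y = 3265.00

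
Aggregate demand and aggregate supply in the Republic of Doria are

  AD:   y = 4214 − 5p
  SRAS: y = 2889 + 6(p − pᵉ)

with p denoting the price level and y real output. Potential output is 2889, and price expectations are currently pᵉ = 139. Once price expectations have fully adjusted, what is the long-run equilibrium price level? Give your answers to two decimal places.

Long-run p = 265.00

Short run: with pᵉ = 139, SRAS is y = 2055 + 6p. Setting AD = SRAS gives 2159 = 11p, so p = 196.27 and y = 4214 − 5p = 3232.64.
Output 3232.64 is above potential 2889, so over time expected prices rise and SRAS shifts left until y returns to 2889.
Long run: y = 2889 on the AD curve gives 2889 = 4214 − 5p, so p = 265.00.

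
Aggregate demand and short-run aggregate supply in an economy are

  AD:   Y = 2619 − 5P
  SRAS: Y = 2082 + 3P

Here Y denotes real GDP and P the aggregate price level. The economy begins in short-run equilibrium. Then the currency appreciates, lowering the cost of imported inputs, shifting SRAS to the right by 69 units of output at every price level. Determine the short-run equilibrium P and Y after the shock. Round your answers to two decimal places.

This is a positive supply shock: SRAS shifts right.
New SRAS: Y = 2151 + 3P.
Set AD = SRAS: 2619 − 5P = 2151 + 3P, so 468 = 8P and P = 58.50.
Substituting into AD, Y = 2326.50.

P = 58.50, Y = 2326.50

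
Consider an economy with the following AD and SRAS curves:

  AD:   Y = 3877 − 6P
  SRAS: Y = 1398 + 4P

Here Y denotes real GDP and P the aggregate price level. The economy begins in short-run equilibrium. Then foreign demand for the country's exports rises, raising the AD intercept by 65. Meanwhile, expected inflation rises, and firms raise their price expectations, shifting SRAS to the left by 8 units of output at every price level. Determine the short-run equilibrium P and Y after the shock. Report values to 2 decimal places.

After both shocks: AD is Y = 3942 − 6P and SRAS is Y = 1390 + 4P.
Setting them equal: 2552 = 10P, so P = 255.20.
Substituting into AD, Y = 2410.80.

P = 255.20, Y = 2410.80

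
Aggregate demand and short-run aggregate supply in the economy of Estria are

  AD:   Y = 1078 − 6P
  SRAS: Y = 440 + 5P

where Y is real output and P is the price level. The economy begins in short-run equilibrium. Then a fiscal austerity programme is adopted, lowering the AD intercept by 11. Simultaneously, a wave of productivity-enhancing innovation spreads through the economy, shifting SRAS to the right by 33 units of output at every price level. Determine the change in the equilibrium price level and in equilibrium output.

After both shocks: AD is Y = 1067 − 6P and SRAS is Y = 473 + 5P.
Setting them equal: 594 = 11P, so P = 54.
Y = 1067 − 6·54 = 743.
Initially P = 58, Y = 730, so ΔP = -4 and ΔY = +13.

ΔP = -4, ΔY = +13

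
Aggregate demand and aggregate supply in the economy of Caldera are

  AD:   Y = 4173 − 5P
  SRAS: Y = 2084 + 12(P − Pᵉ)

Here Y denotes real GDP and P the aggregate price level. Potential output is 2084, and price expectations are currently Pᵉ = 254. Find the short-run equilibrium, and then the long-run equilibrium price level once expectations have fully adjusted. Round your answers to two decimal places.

Short run: P = 302.18, Y = 2662.12. Long run: P = 417.80.

Short run: with Pᵉ = 254, SRAS is Y = 12P − 964. Setting AD = SRAS gives 5137 = 17P, so P = 302.18 and Y = 4173 − 5P = 2662.12.
Output 2662.12 is above potential 2084, so over time expected prices rise and SRAS shifts left until Y returns to 2084.
Long run: Y = 2084 on the AD curve gives 2084 = 4173 − 5P, so P = 417.80.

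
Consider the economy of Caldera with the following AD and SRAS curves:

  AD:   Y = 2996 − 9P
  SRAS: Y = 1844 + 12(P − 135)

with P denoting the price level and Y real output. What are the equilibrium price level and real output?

P = 132, Y = 1808

Write SRAS as Y = 1844 + 12P − 1620 = 224 + 12P.
Set AD = SRAS: 2996 − 9P = 224 + 12P, so 2772 = 21P and P = 132.
Then Y = 2996 − 9·132 = 1808.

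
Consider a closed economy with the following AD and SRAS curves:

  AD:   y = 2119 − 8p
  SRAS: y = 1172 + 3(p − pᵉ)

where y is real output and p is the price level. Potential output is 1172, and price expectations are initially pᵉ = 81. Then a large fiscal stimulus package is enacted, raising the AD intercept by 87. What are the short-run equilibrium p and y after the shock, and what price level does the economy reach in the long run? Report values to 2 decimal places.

Short run: p = 116.09, y = 1277.27. Long run: p = 129.25.

AD shifts right: new AD is y = 2206 − 8p. With pᵉ = 81, SRAS is y = 929 + 3p.
Short run: 2206 − 8p = 929 + 3p gives 1277 = 11p, so p = 116.09 and y = 2206 − 8p = 1277.27.
y = 1277.27 is above potential 1172; expectations adjust and SRAS shifts left until y = 1172.
Long run: on the new AD curve, 1172 = 2206 − 8p gives p = 129.25.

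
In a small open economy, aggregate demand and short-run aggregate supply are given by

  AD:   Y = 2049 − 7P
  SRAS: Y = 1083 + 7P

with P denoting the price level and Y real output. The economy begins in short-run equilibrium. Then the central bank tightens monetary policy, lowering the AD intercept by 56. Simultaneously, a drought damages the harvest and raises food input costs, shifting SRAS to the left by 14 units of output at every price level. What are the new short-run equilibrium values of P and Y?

After both shocks: AD is Y = 1993 − 7P and SRAS is Y = 1069 + 7P.
Setting them equal: 924 = 14P, so P = 66.
Y = 1993 − 7·66 = 1531.

P = 66, Y = 1531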